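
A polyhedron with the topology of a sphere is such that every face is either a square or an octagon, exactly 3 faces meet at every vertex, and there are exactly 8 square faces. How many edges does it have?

24

Let x be the number of octagons; then F = 8 + x.
Edge–face incidences: 2E = 4·8 + 8·x = 32 + 8x.
Every vertex has degree 3, so 3V = 2E.
Euler: V − E + F = 2 ⇒ (2E)/3 − E + (8 + x) = 2.
Multiply by 6: 2·(2E) − 3·(2E) + 6·(8 + x) = 12, i.e. 48 + 6x − (32 + 8x) = 12.
Collecting terms: −2x + 16 = 12, so −2x = −4, so x = 2.
Then 2E = 32 + 8·2 = 48, so E = 24, V = 2E/3 = 16, F = 8 + 2 = 10.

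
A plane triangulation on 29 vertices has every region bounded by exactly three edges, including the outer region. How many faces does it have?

54

In a plane triangulation 3F = 2E and V − E + F = 2, so F = 2V − 4 = 2·29 − 4 = 54.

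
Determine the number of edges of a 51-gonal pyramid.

102

A pyramid on an n-gon base has one n-gon and n triangles: V = 51 + 1 = 52, E = 2·51 = 102, F = 51 + 1 = 52.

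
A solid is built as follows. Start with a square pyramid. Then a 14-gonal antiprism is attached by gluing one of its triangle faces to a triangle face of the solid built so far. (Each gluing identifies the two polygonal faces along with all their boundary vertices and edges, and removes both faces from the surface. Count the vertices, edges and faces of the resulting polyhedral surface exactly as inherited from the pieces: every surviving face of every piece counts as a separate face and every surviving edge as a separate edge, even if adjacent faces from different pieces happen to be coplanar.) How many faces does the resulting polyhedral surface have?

A square pyramid: V=5, E=8, F=5.
Attach a 14-gonal antiprism (V=28, E=56, F=30) along a 3-gon: merge 3 vertices and 3 edges, delete both glued faces → V=30, E=61, F=33.
Check: V − E + F = 30 − 61 + 33 = 2.

33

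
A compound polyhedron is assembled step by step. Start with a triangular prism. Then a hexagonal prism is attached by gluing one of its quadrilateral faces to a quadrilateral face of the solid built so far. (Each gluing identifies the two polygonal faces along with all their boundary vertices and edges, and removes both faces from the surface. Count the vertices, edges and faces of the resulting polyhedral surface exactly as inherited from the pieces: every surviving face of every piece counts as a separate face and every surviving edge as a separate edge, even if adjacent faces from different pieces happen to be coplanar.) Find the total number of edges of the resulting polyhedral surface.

A triangular prism: V=6, E=9, F=5.
Attach a hexagonal prism (V=12, E=18, F=8) along a 4-gon: merge 4 vertices and 4 edges, delete both glued faces → V=14, E=23, F=11.
Check: V − E + F = 14 − 23 + 11 = 2.

23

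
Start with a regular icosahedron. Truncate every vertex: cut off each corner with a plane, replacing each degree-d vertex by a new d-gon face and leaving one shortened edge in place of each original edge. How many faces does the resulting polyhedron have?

32

The base solid has V = 12, E = 30, F = 20.
Truncation replaces each original edge-end by a new vertex, so V′ = 2E = 60.
Each original edge survives, and each old vertex of degree d contributes d new edges; summing degrees gives Σd = 2E, so E′ = E + 2E = 3E = 90.
Each original face survives and each original vertex becomes one new face: F′ = F + V = 32.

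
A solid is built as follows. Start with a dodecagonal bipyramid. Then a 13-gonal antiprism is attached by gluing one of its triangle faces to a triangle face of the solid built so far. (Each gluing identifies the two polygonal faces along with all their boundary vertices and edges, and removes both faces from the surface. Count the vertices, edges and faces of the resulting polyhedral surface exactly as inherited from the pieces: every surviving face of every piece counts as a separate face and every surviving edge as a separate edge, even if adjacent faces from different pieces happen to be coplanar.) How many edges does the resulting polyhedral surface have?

A dodecagonal bipyramid: V=14, E=36, F=24.
Attach a 13-gonal antiprism (V=26, E=52, F=28) along a 3-gon: merge 3 vertices and 3 edges, delete both glued faces → V=37, E=85, F=50.
Check: V − E + F = 37 − 85 + 50 = 2.

85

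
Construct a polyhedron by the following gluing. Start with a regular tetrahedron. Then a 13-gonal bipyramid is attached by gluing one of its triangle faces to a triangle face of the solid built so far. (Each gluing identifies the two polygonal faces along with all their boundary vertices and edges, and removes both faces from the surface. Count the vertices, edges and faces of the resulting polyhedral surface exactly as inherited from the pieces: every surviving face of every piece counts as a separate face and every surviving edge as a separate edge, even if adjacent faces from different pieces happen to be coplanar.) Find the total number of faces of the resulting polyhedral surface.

A regular tetrahedron: V=4, E=6, F=4.
Attach a 13-gonal bipyramid (V=15, E=39, F=26) along a 3-gon: merge 3 vertices and 3 edges, delete both glued faces → V=16, E=42, F=28.
Check: V − E + F = 16 − 42 + 28 = 2.

28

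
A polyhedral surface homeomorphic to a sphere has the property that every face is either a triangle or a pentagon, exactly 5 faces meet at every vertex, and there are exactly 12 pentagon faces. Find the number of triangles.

Let x be the number of triangles; then F = 12 + x.
Edge–face incidences: 2E = 5·12 + 3·x = 60 + 3x.
Every vertex has degree 5, so 5V = 2E.
Euler: V − E + F = 2 ⇒ (2E)/5 − E + (12 + x) = 2.
Multiply by 10: 2·(2E) − 5·(2E) + 10·(12 + x) = 20, i.e. 120 + 10x − 3·(60 + 3x) = 20.
Collecting terms: x − 60 = 20, so x = 80.
Then 2E = 60 + 3·80 = 300, so E = 150, V = 2E/5 = 60, F = 12 + 80 = 92.

80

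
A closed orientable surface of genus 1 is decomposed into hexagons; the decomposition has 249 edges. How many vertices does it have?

χ = 2 − 2·1 = 0, and every face is a hexagon so 6F = 2E.
F = 2E/6 = 83. Then V = 0 + E − F = 0 + 249 − 83 = 166.

166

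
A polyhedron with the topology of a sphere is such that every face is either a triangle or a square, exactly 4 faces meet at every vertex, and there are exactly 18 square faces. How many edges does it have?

48

Let x be the number of triangles; then F = 18 + x.
Edge–face incidences: 2E = 4·18 + 3·x = 72 + 3x.
Every vertex has degree 4, so 4V = 2E.
Euler: V − E + F = 2 ⇒ (2E)/4 − E + (18 + x) = 2.
Multiply by 8: 2·(2E) − 4·(2E) + 8·(18 + x) = 16, i.e. 144 + 8x − 2·(72 + 3x) = 16.
Collecting terms: 2x = 16, so x = 8.
Then 2E = 72 + 3·8 = 96, so E = 48, V = 2E/4 = 24, F = 18 + 8 = 26.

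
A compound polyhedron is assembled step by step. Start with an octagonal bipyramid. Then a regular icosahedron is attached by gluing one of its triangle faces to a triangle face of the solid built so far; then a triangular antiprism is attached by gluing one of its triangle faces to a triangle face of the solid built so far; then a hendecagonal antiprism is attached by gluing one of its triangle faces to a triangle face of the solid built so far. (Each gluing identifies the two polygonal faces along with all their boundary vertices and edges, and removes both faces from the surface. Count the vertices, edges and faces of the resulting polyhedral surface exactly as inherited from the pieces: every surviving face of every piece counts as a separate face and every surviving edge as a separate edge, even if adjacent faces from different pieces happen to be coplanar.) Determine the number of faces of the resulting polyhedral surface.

An octagonal bipyramid: V=10, E=24, F=16.
Attach a regular icosahedron (V=12, E=30, F=20) along a 3-gon: merge 3 vertices and 3 edges, delete both glued faces → V=19, E=51, F=34.
Attach a triangular antiprism (V=6, E=12, F=8) along a 3-gon: merge 3 vertices and 3 edges, delete both glued faces → V=22, E=60, F=40.
Attach a hendecagonal antiprism (V=22, E=44, F=24) along a 3-gon: merge 3 vertices and 3 edges, delete both glued faces → V=41, E=101, F=62.
Check: V − E + F = 41 − 101 + 62 = 2.

62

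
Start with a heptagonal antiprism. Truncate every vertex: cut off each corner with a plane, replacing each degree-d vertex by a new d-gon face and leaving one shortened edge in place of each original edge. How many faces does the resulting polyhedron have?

The base solid has V = 14, E = 28, F = 16.
Truncation replaces each original edge-end by a new vertex, so V′ = 2E = 56.
Each original edge survives, and each old vertex of degree d contributes d new edges; summing degrees gives Σd = 2E, so E′ = E + 2E = 3E = 84.
Each original face survives and each original vertex becomes one new face: F′ = F + V = 30.

30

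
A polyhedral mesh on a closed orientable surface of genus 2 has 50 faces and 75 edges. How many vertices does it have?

23

For a closed orientable surface of genus 2, χ = 2 − 2·2 = -2.
V = -2 + E − F = -2 + 75 − 50 = 23.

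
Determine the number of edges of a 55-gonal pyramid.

A pyramid on an n-gon base has one n-gon and n triangles: V = 55 + 1 = 56, E = 2·55 = 110, F = 55 + 1 = 56.
Check: V − E + F = 56 − 110 + 56 = 2.

110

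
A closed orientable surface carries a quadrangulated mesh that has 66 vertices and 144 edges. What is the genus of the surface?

Every face is a square and each edge borders two faces, so 4F = 2·144, giving F = 72.
χ = V − E + F = 66 − 144 + 72 = -6.
For a closed orientable surface χ = 2 − 2g, so g = (2 − (-6))/2 = 4.

4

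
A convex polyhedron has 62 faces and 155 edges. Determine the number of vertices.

Here V − E + F = 2.
V = 2 + E − F = 2 + 155 − 62 = 95.

95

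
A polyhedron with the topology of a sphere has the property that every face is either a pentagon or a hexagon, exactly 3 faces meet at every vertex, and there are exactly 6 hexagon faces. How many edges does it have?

48

Let x be the number of pentagons; then F = 6 + x.
Edge–face incidences: 2E = 6·6 + 5·x = 36 + 5x.
Every vertex has degree 3, so 3V = 2E.
Euler: V − E + F = 2 ⇒ (2E)/3 − E + (6 + x) = 2.
Multiply by 6: 2·(2E) − 3·(2E) + 6·(6 + x) = 12, i.e. 36 + 6x − (36 + 5x) = 12.
Collecting terms: x = 12.
Then 2E = 36 + 5·12 = 96, so E = 48, V = 2E/3 = 32, F = 6 + 12 = 18.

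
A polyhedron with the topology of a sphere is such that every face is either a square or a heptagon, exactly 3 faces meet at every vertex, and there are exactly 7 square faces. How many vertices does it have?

Let x be the number of heptagons; then F = 7 + x.
Edge–face incidences: 2E = 4·7 + 7·x = 28 + 7x.
Every vertex has degree 3, so 3V = 2E.
Euler: V − E + F = 2 ⇒ (2E)/3 − E + (7 + x) = 2.
Multiply by 6: 2·(2E) − 3·(2E) + 6·(7 + x) = 12, i.e. 42 + 6x − (28 + 7x) = 12.
Collecting terms: −x + 14 = 12, so −x = −2, so x = 2.
Then 2E = 28 + 7·2 = 42, so E = 21, V = 2E/3 = 14, F = 7 + 2 = 9.

14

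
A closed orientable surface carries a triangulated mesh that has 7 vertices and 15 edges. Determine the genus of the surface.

Every face is a triangle and each edge borders two faces, so 3F = 2·15, giving F = 10.
χ = V − E + F = 7 − 15 + 10 = 2.
For a closed orientable surface χ = 2 − 2g, so g = (2 − (2))/2 = 0.

0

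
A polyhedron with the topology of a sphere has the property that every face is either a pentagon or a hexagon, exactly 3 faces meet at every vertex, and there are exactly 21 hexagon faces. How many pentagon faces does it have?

12

Let x be the number of pentagons; then F = 21 + x.
Edge–face incidences: 2E = 6·21 + 5·x = 126 + 5x.
Every vertex has degree 3, so 3V = 2E.
Euler: V − E + F = 2 ⇒ (2E)/3 − E + (21 + x) = 2.
Multiply by 6: 2·(2E) − 3·(2E) + 6·(21 + x) = 12, i.e. 126 + 6x − (126 + 5x) = 12.
Collecting terms: x = 12.
Then 2E = 126 + 5·12 = 186, so E = 93, V = 2E/3 = 62, F = 21 + 12 = 33.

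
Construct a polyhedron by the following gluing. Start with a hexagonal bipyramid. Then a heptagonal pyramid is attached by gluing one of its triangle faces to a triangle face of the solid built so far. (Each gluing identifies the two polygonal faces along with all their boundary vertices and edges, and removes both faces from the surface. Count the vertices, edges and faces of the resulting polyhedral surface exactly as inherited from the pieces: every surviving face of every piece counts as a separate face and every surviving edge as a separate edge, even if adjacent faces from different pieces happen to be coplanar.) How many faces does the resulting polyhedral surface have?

A hexagonal bipyramid: V=8, E=18, F=12.
Attach a heptagonal pyramid (V=8, E=14, F=8) along a 3-gon: merge 3 vertices and 3 edges, delete both glued faces → V=13, E=29, F=18.
Check: V − E + F = 13 − 29 + 18 = 2.

18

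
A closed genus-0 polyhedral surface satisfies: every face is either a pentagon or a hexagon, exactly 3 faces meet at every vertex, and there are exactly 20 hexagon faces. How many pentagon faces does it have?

12

Let x be the number of pentagons; then F = 20 + x.
Edge–face incidences: 2E = 6·20 + 5·x = 120 + 5x.
Every vertex has degree 3, so 3V = 2E.
Euler: V − E + F = 2 ⇒ (2E)/3 − E + (20 + x) = 2.
Multiply by 6: 2·(2E) − 3·(2E) + 6·(20 + x) = 12, i.e. 120 + 6x − (120 + 5x) = 12.
Collecting terms: x = 12.
Then 2E = 120 + 5·12 = 180, so E = 90, V = 2E/3 = 60, F = 20 + 12 = 32.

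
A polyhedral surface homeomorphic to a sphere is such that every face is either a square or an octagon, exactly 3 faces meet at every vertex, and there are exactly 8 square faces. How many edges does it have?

24

Let x be the number of octagons; then F = 8 + x.
Edge–face incidences: 2E = 4·8 + 8·x = 32 + 8x.
Every vertex has degree 3, so 3V = 2E.
Euler: V − E + F = 2 ⇒ (2E)/3 − E + (8 + x) = 2.
Multiply by 6: 2·(2E) − 3·(2E) + 6·(8 + x) = 12, i.e. 48 + 6x − (32 + 8x) = 12.
Collecting terms: −2x + 16 = 12, so −2x = −4, so x = 2.
Then 2E = 32 + 8·2 = 48, so E = 24, V = 2E/3 = 16, F = 8 + 2 = 10.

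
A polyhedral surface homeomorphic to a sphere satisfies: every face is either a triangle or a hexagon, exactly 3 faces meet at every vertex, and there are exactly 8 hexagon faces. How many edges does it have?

Let x be the number of triangles; then F = 8 + x.
Edge–face incidences: 2E = 6·8 + 3·x = 48 + 3x.
Every vertex has degree 3, so 3V = 2E.
Euler: V − E + F = 2 ⇒ (2E)/3 − E + (8 + x) = 2.
Multiply by 6: 2·(2E) − 3·(2E) + 6·(8 + x) = 12, i.e. 48 + 6x − (48 + 3x) = 12.
Collecting terms: 3x = 12, so x = 4.
Then 2E = 48 + 3·4 = 60, so E = 30, V = 2E/3 = 20, F = 8 + 4 = 12.

30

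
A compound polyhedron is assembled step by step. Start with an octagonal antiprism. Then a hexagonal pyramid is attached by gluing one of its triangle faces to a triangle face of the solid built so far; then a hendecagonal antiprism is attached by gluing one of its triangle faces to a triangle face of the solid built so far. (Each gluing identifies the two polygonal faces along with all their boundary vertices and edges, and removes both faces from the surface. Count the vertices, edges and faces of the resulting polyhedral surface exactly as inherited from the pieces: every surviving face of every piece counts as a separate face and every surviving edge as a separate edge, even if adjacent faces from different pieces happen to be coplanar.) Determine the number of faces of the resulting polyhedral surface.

An octagonal antiprism: V=16, E=32, F=18.
Attach a hexagonal pyramid (V=7, E=12, F=7) along a 3-gon: merge 3 vertices and 3 edges, delete both glued faces → V=20, E=41, F=23.
Attach a hendecagonal antiprism (V=22, E=44, F=24) along a 3-gon: merge 3 vertices and 3 edges, delete both glued faces → V=39, E=82, F=45.
Check: V − E + F = 39 − 82 + 45 = 2.

45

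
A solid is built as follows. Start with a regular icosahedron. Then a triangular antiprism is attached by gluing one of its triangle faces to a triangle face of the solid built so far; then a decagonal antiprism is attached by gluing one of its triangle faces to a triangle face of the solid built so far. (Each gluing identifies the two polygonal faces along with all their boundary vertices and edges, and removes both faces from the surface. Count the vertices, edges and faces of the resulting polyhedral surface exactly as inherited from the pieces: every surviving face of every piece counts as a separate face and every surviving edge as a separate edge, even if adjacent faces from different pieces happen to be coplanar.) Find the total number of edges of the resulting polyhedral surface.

A regular icosahedron: V=12, E=30, F=20.
Attach a triangular antiprism (V=6, E=12, F=8) along a 3-gon: merge 3 vertices and 3 edges, delete both glued faces → V=15, E=39, F=26.
Attach a decagonal antiprism (V=20, E=40, F=22) along a 3-gon: merge 3 vertices and 3 edges, delete both glued faces → V=32, E=76, F=46.
Check: V − E + F = 32 − 76 + 46 = 2.

76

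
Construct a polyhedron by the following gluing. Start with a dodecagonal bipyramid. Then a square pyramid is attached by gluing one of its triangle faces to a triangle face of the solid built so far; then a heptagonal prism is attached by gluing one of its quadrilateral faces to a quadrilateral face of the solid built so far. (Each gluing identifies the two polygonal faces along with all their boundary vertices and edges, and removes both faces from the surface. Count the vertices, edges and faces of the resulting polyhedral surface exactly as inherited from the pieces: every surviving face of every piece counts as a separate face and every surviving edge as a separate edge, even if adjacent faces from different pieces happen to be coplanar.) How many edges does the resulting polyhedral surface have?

58

A dodecagonal bipyramid: V=14, E=36, F=24.
Attach a square pyramid (V=5, E=8, F=5) along a 3-gon: merge 3 vertices and 3 edges, delete both glued faces → V=16, E=41, F=27.
Attach a heptagonal prism (V=14, E=21, F=9) along a 4-gon: merge 4 vertices and 4 edges, delete both glued faces → V=26, E=58, F=34.
Check: V − E + F = 26 − 58 + 34 = 2.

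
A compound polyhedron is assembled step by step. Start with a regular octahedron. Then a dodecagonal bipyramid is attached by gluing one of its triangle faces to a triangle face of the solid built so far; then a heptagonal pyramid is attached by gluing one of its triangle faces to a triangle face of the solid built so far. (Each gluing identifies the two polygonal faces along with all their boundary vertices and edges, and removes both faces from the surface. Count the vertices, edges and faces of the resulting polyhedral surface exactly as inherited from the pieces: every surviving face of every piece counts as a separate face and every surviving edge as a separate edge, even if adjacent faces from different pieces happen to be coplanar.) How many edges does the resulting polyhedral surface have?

56

A regular octahedron: V=6, E=12, F=8.
Attach a dodecagonal bipyramid (V=14, E=36, F=24) along a 3-gon: merge 3 vertices and 3 edges, delete both glued faces → V=17, E=45, F=30.
Attach a heptagonal pyramid (V=8, E=14, F=8) along a 3-gon: merge 3 vertices and 3 edges, delete both glued faces → V=22, E=56, F=36.
Check: V − E + F = 22 − 56 + 36 = 2.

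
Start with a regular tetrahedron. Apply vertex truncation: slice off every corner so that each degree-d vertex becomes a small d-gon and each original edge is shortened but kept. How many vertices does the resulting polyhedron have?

The base solid has V = 4, E = 6, F = 4.
Truncation replaces each original edge-end by a new vertex, so V′ = 2E = 12.
Each original edge survives, and each old vertex of degree d contributes d new edges; summing degrees gives Σd = 2E, so E′ = E + 2E = 3E = 18.
Each original face survives and each original vertex becomes one new face: F′ = F + V = 8.

12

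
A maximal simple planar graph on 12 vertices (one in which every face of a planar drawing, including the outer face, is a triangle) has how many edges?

In a plane triangulation 3F = 2E and V − E + F = 2, so E = 3V − 6 = 3·12 − 6 = 30.

30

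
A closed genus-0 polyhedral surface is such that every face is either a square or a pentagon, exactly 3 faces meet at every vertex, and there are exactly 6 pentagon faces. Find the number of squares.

3

Let x be the number of squares; then F = 6 + x.
Edge–face incidences: 2E = 5·6 + 4·x = 30 + 4x.
Every vertex has degree 3, so 3V = 2E.
Euler: V − E + F = 2 ⇒ (2E)/3 − E + (6 + x) = 2.
Multiply by 6: 2·(2E) − 3·(2E) + 6·(6 + x) = 12, i.e. 36 + 6x − (30 + 4x) = 12.
Collecting terms: 2x + 6 = 12, so 2x = 6, so x = 3.
Then 2E = 30 + 4·3 = 42, so E = 21, V = 2E/3 = 14, F = 6 + 3 = 9.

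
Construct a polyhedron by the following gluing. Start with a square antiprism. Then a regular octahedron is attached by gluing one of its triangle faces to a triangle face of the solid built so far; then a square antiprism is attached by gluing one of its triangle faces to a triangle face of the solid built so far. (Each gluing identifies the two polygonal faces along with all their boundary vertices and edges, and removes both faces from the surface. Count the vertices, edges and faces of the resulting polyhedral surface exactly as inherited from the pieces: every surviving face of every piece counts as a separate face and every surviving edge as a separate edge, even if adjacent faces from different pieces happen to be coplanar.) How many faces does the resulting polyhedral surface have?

A square antiprism: V=8, E=16, F=10.
Attach a regular octahedron (V=6, E=12, F=8) along a 3-gon: merge 3 vertices and 3 edges, delete both glued faces → V=11, E=25, F=16.
Attach a square antiprism (V=8, E=16, F=10) along a 3-gon: merge 3 vertices and 3 edges, delete both glued faces → V=16, E=38, F=24.
Check: V − E + F = 16 − 38 + 24 = 2.

24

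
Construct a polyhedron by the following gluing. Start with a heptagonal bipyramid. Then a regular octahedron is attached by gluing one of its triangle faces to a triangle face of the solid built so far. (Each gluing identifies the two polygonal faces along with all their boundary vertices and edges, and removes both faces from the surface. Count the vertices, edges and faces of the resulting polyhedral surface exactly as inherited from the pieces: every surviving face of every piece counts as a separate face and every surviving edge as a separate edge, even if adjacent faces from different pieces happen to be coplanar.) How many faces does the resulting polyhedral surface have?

20

A heptagonal bipyramid: V=9, E=21, F=14.
Attach a regular octahedron (V=6, E=12, F=8) along a 3-gon: merge 3 vertices and 3 edges, delete both glued faces → V=12, E=30, F=20.
Check: V − E + F = 12 − 30 + 20 = 2.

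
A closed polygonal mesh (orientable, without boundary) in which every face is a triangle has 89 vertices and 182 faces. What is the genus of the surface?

Every face is a triangle, so 2E = 3·182 = 546, giving E = 273.
χ = V − E + F = 89 − 273 + 182 = -2.
For a closed orientable surface χ = 2 − 2g, so g = (2 − (-2))/2 = 2.

2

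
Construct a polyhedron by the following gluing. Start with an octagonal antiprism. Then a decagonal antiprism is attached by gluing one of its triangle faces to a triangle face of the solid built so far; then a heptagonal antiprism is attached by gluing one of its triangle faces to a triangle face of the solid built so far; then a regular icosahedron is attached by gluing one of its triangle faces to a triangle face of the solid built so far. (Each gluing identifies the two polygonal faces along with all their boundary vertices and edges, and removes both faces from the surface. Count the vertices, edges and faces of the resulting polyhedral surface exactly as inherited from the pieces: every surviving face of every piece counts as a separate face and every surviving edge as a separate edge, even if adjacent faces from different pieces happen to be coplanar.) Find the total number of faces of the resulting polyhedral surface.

70

An octagonal antiprism: V=16, E=32, F=18.
Attach a decagonal antiprism (V=20, E=40, F=22) along a 3-gon: merge 3 vertices and 3 edges, delete both glued faces → V=33, E=69, F=38.
Attach a heptagonal antiprism (V=14, E=28, F=16) along a 3-gon: merge 3 vertices and 3 edges, delete both glued faces → V=44, E=94, F=52.
Attach a regular icosahedron (V=12, E=30, F=20) along a 3-gon: merge 3 vertices and 3 edges, delete both glued faces → V=53, E=121, F=70.
Check: V − E + F = 53 − 121 + 70 = 2.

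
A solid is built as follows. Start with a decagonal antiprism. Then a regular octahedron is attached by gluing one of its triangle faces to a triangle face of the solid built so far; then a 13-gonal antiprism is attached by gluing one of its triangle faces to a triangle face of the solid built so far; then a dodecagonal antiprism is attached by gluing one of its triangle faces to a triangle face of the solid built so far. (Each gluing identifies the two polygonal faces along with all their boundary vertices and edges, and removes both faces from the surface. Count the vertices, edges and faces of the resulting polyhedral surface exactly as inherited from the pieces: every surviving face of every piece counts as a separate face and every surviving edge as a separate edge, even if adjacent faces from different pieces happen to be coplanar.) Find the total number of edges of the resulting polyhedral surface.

A decagonal antiprism: V=20, E=40, F=22.
Attach a regular octahedron (V=6, E=12, F=8) along a 3-gon: merge 3 vertices and 3 edges, delete both glued faces → V=23, E=49, F=28.
Attach a 13-gonal antiprism (V=26, E=52, F=28) along a 3-gon: merge 3 vertices and 3 edges, delete both glued faces → V=46, E=98, F=54.
Attach a dodecagonal antiprism (V=24, E=48, F=26) along a 3-gon: merge 3 vertices and 3 edges, delete both glued faces → V=67, E=143, F=78.
Check: V − E + F = 67 − 143 + 78 = 2.

143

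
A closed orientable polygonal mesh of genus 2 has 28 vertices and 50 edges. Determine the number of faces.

For a closed orientable surface of genus 2, χ = 2 − 2·2 = -2.
F = -2 − V + E = -2 − 28 + 50 = 20.

20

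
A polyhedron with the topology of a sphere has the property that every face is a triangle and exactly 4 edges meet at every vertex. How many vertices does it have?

6

Each face has 3 edges and each edge borders two faces, so 2E = 3F.
Each vertex has degree 4, so 4V = 2E and hence V = 3F/4.
Euler: V − E + F = 2 ⇒ (3F/4) − (3F/2) + F = 2.
Multiply by 8: (6 − 12 + 8)F = 16, i.e. 2F = 16.
So F = 8, E = 3·8/2 = 12, V = 3·8/4 = 6.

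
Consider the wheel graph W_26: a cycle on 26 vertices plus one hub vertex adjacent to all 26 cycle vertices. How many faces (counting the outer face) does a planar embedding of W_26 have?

27

W_26 has V = 26 + 1 = 27 vertices and E = 2·26 = 52 edges.
By Euler's formula F = 2 − V + E = 2 − 27 + 52 = 27.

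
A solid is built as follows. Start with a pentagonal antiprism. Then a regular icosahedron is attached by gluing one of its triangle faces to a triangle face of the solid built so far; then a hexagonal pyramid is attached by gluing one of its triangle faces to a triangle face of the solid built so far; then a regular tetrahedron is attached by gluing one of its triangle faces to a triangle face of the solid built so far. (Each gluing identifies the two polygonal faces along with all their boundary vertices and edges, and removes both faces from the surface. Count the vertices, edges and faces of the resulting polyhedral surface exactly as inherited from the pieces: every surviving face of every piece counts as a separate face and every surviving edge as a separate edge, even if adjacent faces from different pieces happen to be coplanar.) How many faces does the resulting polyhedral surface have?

A pentagonal antiprism: V=10, E=20, F=12.
Attach a regular icosahedron (V=12, E=30, F=20) along a 3-gon: merge 3 vertices and 3 edges, delete both glued faces → V=19, E=47, F=30.
Attach a hexagonal pyramid (V=7, E=12, F=7) along a 3-gon: merge 3 vertices and 3 edges, delete both glued faces → V=23, E=56, F=35.
Attach a regular tetrahedron (V=4, E=6, F=4) along a 3-gon: merge 3 vertices and 3 edges, delete both glued faces → V=24, E=59, F=37.
Check: V − E + F = 24 − 59 + 37 = 2.

37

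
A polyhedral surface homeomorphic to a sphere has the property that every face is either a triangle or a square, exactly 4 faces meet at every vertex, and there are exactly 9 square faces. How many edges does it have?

Let x be the number of triangles; then F = 9 + x.
Edge–face incidences: 2E = 4·9 + 3·x = 36 + 3x.
Every vertex has degree 4, so 4V = 2E.
Euler: V − E + F = 2 ⇒ (2E)/4 − E + (9 + x) = 2.
Multiply by 8: 2·(2E) − 4·(2E) + 8·(9 + x) = 16, i.e. 72 + 8x − 2·(36 + 3x) = 16.
Collecting terms: 2x = 16, so x = 8.
Then 2E = 36 + 3·8 = 60, so E = 30, V = 2E/4 = 15, F = 9 + 8 = 17.

30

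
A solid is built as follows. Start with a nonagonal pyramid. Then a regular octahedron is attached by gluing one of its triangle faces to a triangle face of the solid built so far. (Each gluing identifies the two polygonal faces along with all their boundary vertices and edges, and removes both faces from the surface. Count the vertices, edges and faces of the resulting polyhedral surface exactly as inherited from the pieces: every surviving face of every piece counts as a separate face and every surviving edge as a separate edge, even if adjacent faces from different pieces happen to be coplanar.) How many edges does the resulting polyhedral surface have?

A nonagonal pyramid: V=10, E=18, F=10.
Attach a regular octahedron (V=6, E=12, F=8) along a 3-gon: merge 3 vertices and 3 edges, delete both glued faces → V=13, E=27, F=16.
Check: V − E + F = 13 − 27 + 16 = 2.

27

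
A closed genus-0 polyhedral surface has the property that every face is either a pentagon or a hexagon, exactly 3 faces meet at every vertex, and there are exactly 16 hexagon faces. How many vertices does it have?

52

Let x be the number of pentagons; then F = 16 + x.
Edge–face incidences: 2E = 6·16 + 5·x = 96 + 5x.
Every vertex has degree 3, so 3V = 2E.
Euler: V − E + F = 2 ⇒ (2E)/3 − E + (16 + x) = 2.
Multiply by 6: 2·(2E) − 3·(2E) + 6·(16 + x) = 12, i.e. 96 + 6x − (96 + 5x) = 12.
Collecting terms: x = 12.
Then 2E = 96 + 5·12 = 156, so E = 78, V = 2E/3 = 52, F = 16 + 12 = 28.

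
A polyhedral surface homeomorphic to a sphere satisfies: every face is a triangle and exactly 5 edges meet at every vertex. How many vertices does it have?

Each face has 3 edges and each edge borders two faces, so 2E = 3F.
Each vertex has degree 5, so 5V = 2E and hence V = 3F/5.
Euler: V − E + F = 2 ⇒ (3F/5) − (3F/2) + F = 2.
Multiply by 10: (6 − 15 + 10)F = 20, i.e. 1F = 20.
So F = 20, E = 3·20/2 = 30, V = 3·20/5 = 12.

12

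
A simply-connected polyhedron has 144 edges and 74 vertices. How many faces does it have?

Here V − E + F = 2.
F = 2 − V + E = 2 − 74 + 144 = 72.

72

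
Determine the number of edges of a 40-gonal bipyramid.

120

A bipyramid over an n-gon has 2n triangular faces and n + 2 vertices: V = 40 + 2 = 42, E = 3·40 = 120, F = 2·40 = 80.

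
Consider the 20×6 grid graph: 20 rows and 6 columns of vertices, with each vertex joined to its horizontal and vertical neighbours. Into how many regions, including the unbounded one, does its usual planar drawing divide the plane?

96

The grid has V = 20·6 = 120 vertices and E = 20·5 + 6·19 = 214 edges.
F = 2 − V + E = 2 − 120 + 214 = 96.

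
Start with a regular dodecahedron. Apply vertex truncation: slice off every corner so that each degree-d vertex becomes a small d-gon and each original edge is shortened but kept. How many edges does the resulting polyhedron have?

The base solid has V = 20, E = 30, F = 12.
Truncation replaces each original edge-end by a new vertex, so V′ = 2E = 60.
Each original edge survives, and each old vertex of degree d contributes d new edges; summing degrees gives Σd = 2E, so E′ = E + 2E = 3E = 90.
Each original face survives and each original vertex becomes one new face: F′ = F + V = 32.

90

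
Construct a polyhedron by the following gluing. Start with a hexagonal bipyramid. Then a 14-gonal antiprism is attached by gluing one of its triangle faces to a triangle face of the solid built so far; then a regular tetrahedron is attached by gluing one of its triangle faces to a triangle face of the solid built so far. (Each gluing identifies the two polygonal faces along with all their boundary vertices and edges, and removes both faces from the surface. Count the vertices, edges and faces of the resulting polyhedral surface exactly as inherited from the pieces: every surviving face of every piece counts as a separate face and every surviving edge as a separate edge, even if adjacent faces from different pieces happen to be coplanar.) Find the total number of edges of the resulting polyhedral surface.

74

A hexagonal bipyramid: V=8, E=18, F=12.
Attach a 14-gonal antiprism (V=28, E=56, F=30) along a 3-gon: merge 3 vertices and 3 edges, delete both glued faces → V=33, E=71, F=40.
Attach a regular tetrahedron (V=4, E=6, F=4) along a 3-gon: merge 3 vertices and 3 edges, delete both glued faces → V=34, E=74, F=42.
Check: V − E + F = 34 − 74 + 42 = 2.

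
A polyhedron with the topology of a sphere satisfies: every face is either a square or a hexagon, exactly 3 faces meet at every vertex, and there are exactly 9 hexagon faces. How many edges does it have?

Let x be the number of squares; then F = 9 + x.
Edge–face incidences: 2E = 6·9 + 4·x = 54 + 4x.
Every vertex has degree 3, so 3V = 2E.
Euler: V − E + F = 2 ⇒ (2E)/3 − E + (9 + x) = 2.
Multiply by 6: 2·(2E) − 3·(2E) + 6·(9 + x) = 12, i.e. 54 + 6x − (54 + 4x) = 12.
Collecting terms: 2x = 12, so x = 6.
Then 2E = 54 + 4·6 = 78, so E = 39, V = 2E/3 = 26, F = 9 + 6 = 15.

39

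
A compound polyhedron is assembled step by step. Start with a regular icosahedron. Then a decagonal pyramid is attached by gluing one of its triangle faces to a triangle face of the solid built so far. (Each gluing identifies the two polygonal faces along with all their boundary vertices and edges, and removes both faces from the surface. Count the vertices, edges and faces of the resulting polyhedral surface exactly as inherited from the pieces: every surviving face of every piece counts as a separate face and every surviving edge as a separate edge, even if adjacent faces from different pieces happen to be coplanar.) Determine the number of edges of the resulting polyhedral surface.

47

A regular icosahedron: V=12, E=30, F=20.
Attach a decagonal pyramid (V=11, E=20, F=11) along a 3-gon: merge 3 vertices and 3 edges, delete both glued faces → V=20, E=47, F=29.
Check: V − E + F = 20 − 47 + 29 = 2.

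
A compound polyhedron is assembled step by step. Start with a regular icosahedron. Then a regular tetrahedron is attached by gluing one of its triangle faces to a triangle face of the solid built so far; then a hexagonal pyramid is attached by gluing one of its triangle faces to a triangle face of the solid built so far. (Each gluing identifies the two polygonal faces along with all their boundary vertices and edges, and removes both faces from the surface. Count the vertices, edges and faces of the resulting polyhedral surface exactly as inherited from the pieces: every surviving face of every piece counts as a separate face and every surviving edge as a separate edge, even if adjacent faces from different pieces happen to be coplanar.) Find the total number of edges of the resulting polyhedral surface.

42

A regular icosahedron: V=12, E=30, F=20.
Attach a regular tetrahedron (V=4, E=6, F=4) along a 3-gon: merge 3 vertices and 3 edges, delete both glued faces → V=13, E=33, F=22.
Attach a hexagonal pyramid (V=7, E=12, F=7) along a 3-gon: merge 3 vertices and 3 edges, delete both glued faces → V=17, E=42, F=27.
Check: V − E + F = 17 − 42 + 27 = 2.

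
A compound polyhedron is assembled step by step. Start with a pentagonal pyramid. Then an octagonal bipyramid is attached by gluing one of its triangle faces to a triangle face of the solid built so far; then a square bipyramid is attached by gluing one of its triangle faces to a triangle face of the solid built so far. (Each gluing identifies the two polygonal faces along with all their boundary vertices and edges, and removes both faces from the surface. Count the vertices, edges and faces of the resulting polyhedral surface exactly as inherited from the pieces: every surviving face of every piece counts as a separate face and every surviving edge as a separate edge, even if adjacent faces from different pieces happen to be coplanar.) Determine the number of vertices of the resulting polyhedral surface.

16

A pentagonal pyramid: V=6, E=10, F=6.
Attach an octagonal bipyramid (V=10, E=24, F=16) along a 3-gon: merge 3 vertices and 3 edges, delete both glued faces → V=13, E=31, F=20.
Attach a square bipyramid (V=6, E=12, F=8) along a 3-gon: merge 3 vertices and 3 edges, delete both glued faces → V=16, E=40, F=26.
Check: V − E + F = 16 − 40 + 26 = 2.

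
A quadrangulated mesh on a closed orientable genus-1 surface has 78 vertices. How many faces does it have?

78

χ = 2 − 2·1 = 0, and every face is a square so 4F = 2E.
V − E + F = 0 with E = 4F/2 gives 78 − (4/2 − 1)·F = 0, so F = 78 and E = 156.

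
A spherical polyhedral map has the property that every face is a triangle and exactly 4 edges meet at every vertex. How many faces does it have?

Each face has 3 edges and each edge borders two faces, so 2E = 3F.
Each vertex has degree 4, so 4V = 2E and hence V = 3F/4.
Euler: V − E + F = 2 ⇒ (3F/4) − (3F/2) + F = 2.
Multiply by 8: (6 − 12 + 8)F = 16, i.e. 2F = 16.
So F = 8, E = 3·8/2 = 12, V = 3·8/4 = 6.

8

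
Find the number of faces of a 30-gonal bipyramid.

A bipyramid over an n-gon has 2n triangular faces and n + 2 vertices: V = 30 + 2 = 32, E = 3·30 = 90, F = 2·30 = 60.

60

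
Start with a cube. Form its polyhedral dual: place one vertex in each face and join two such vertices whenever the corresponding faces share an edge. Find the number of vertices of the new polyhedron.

The base solid has V = 8, E = 12, F = 6.
The dual swaps V and F and preserves E: V′ = F = 6, E′ = E = 12, F′ = V = 8.

6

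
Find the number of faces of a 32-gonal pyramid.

33

A pyramid on an n-gon base has one n-gon and n triangles: V = 32 + 1 = 33, E = 2·32 = 64, F = 32 + 1 = 33.
Check: V − E + F = 33 − 64 + 33 = 2.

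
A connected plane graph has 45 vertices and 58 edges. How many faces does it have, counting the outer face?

15

Euler's formula for a connected plane graph: V − E + F = 2, so F = 2 − 45 + 58 = 15.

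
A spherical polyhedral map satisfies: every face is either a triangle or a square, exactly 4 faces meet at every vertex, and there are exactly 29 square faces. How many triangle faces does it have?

Let x be the number of triangles; then F = 29 + x.
Edge–face incidences: 2E = 4·29 + 3·x = 116 + 3x.
Every vertex has degree 4, so 4V = 2E.
Euler: V − E + F = 2 ⇒ (2E)/4 − E + (29 + x) = 2.
Multiply by 8: 2·(2E) − 4·(2E) + 8·(29 + x) = 16, i.e. 232 + 8x − 2·(116 + 3x) = 16.
Collecting terms: 2x = 16, so x = 8.
Then 2E = 116 + 3·8 = 140, so E = 70, V = 2E/4 = 35, F = 29 + 8 = 37.

8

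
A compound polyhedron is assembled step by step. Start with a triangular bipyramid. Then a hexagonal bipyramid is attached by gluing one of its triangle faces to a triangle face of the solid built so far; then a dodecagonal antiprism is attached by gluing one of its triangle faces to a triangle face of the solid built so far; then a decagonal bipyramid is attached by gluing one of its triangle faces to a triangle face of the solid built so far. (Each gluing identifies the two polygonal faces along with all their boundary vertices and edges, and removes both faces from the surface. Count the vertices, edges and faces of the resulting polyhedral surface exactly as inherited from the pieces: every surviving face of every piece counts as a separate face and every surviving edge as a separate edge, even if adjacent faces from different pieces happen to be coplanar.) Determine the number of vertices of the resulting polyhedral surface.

A triangular bipyramid: V=5, E=9, F=6.
Attach a hexagonal bipyramid (V=8, E=18, F=12) along a 3-gon: merge 3 vertices and 3 edges, delete both glued faces → V=10, E=24, F=16.
Attach a dodecagonal antiprism (V=24, E=48, F=26) along a 3-gon: merge 3 vertices and 3 edges, delete both glued faces → V=31, E=69, F=40.
Attach a decagonal bipyramid (V=12, E=30, F=20) along a 3-gon: merge 3 vertices and 3 edges, delete both glued faces → V=40, E=96, F=58.
Check: V − E + F = 40 − 96 + 58 = 2.

40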